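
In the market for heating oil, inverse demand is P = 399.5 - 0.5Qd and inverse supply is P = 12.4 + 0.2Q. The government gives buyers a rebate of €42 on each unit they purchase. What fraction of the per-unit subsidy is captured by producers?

Pre-subsidy: 399.5 - 0.5Q = 12.4 + 0.2Q gives Q* = 553 and P* = 123.
With the rebate, buyers effectively pay Pb = Ps − 42, where Ps is the price sellers receive.
On the curves, Pb = 399.5 - 0.5Q and Ps = 12.4 + 0.2Q; the wedge Ps − Pb = 42 gives 12.4 + 0.2Q − (399.5 - 0.5Q) = 42, so Q' = 613.
Then Pb = 399.5 − 0.5·613 = 93 and Ps = 12.4 + 0.2·613 = 135.
Buyers' price falls by P* − Pb = 123 − 93 = 30; sellers' price rises by Ps − P* = 135 − 123 = 12.
So producers capture 12/42 = 2/7 of each unit of subsidy.

Producer share = 2/7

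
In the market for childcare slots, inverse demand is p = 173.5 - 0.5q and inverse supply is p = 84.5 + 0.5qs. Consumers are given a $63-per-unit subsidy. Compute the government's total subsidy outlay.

Government cost = $9576

Pre-subsidy: 173.5 - 0.5q = 84.5 + 0.5q gives q* = 89 and p* = 129.
With the rebate, buyers effectively pay pb = ps − 63, where ps is the price sellers receive.
On the curves, pb = 173.5 - 0.5q and ps = 84.5 + 0.5q; the wedge ps − pb = 63 gives 84.5 + 0.5q − (173.5 - 0.5q) = 63, so q' = 152.
Then pb = 173.5 − 0.5·152 = 97.5 and ps = 84.5 + 0.5·152 = 160.5.
Government outlay = subsidy × quantity = 63 × 152 = 9576.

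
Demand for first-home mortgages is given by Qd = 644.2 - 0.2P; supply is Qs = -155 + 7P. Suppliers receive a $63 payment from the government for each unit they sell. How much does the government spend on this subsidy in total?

Pre-subsidy: 644.2 - 0.2P = -155 + 7P gives P* = 111, Q* = 622.
With the subsidy, sellers receive Ps = Pb + 63 for each unit, where Pb is the price buyers pay.
Supply in terms of Pb becomes Qs = -155 + 7(Pb + 63) = 286 + 7Pb. Setting this equal to demand: 644.2 - 0.2Pb = 286 + 7Pb, so Pb = 49.75.
Sellers receive Ps = 49.75 + 63 = 112.75; Q' = 644.2 − 0.2·49.75 = 634.25.
Government outlay = subsidy × quantity = 63 × 634.25 = 39957.75.

Government cost = $39957.75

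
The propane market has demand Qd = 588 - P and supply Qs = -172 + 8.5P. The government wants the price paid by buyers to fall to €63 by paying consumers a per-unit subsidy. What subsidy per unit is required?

At a buyer price of 63, quantity demanded is 588 − 1·63 = 525.
Sellers supply 525 only when they receive Ps with -172 + 8.5·Ps = 525, i.e. Ps = 82.
s = Ps − Pb = 82 − 63 = 19.

Required subsidy s = €19 per unit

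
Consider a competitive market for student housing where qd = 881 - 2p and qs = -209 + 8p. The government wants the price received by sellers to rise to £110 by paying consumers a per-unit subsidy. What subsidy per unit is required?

Required subsidy s = £5 per unit

At a seller price of 110, quantity supplied is -209 + 8·110 = 671.
Buyers absorb 671 only when they pay pb with 881 − 2·pb = 671, i.e. pb = 105.
s = ps − pb = 110 − 105 = 5.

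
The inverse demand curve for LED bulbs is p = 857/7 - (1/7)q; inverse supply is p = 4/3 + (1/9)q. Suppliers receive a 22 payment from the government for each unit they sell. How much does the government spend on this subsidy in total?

Government cost = 12395.625

Pre-subsidy: 857/7 - (1/7)q = 4/3 + (1/9)q gives q* = 476.8125 and p* = 54.3125.
With the subsidy, sellers receive ps = pb + 22 for each unit, where pb is the price buyers pay.
On the curves, pb = 857/7 - (1/7)q and ps = 4/3 + (1/9)q; the wedge ps − pb = 22 gives 4/3 + (1/9)q − (857/7 - (1/7)q) = 22, so q' = 563.4375.
Then pb = 857/7 − (1/7)·563.4375 = 41.9375 and ps = 4/3 + (1/9)·563.4375 = 63.9375.
Government outlay = subsidy × quantity = 22 × 563.4375 = 12395.625.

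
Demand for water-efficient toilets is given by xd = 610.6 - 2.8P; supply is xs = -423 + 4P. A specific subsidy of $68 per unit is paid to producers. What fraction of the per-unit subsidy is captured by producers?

Producer share = 7/17

Pre-subsidy: 610.6 - 2.8P = -423 + 4P gives P* = 152, x* = 185.
With the subsidy, sellers receive Ps = Pb + 68 for each unit, where Pb is the price buyers pay.
Supply in terms of Pb becomes xs = -423 + 4(Pb + 68) = -151 + 4Pb. Setting this equal to demand: 610.6 - 2.8Pb = -151 + 4Pb, so Pb = 112.
Sellers receive Ps = 112 + 68 = 180; x' = 610.6 − 2.8·112 = 297.
Buyers' price falls by P* − Pb = 152 − 112 = 40; sellers' price rises by Ps − P* = 180 − 152 = 28.
So producers capture 28/68 = 7/17 of each unit of subsidy.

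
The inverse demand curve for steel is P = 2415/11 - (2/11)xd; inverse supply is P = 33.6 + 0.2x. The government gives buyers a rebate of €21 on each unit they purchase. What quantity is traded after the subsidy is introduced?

Pre-subsidy: 2415/11 - (2/11)x = 33.6 + 0.2x gives x* = 487 and P* = 131.
With the rebate, buyers effectively pay Pb = Ps − 21, where Ps is the price sellers receive.
On the curves, Pb = 2415/11 - (2/11)x and Ps = 33.6 + 0.2x; the wedge Ps − Pb = 21 gives 33.6 + 0.2x − (2415/11 - (2/11)x) = 21, so x' = 542.
Then Pb = 2415/11 − (2/11)·542 = 121 and Ps = 33.6 + 0.2·542 = 142.

x' = 542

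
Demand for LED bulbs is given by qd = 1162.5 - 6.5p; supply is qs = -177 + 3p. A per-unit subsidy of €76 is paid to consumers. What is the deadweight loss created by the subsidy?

Deadweight loss = €5928

Pre-subsidy: 1162.5 - 6.5p = -177 + 3p gives p* = 141, q* = 246.
With the rebate, buyers effectively pay pb = ps − 76, where ps is the price sellers receive.
Demand in terms of ps becomes qd = 1162.5 − 6.5(ps − 76) = 1656.5 - 6.5ps. Setting this equal to supply: 1656.5 - 6.5ps = -177 + 3ps, so ps = 193.
Buyers pay pb = 193 − 76 = 117; q' = -177 + 3·193 = 402.
The subsidy expands output by 402 − 246 = 156 past the efficient level; on those units the gap between marginal cost and willingness to pay runs from 0 up to 76.
DWL = ½ × 76 × 156 = 5928.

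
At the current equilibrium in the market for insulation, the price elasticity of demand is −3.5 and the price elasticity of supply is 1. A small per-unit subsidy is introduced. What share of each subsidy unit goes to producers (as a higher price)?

For a small subsidy around the equilibrium, the benefit split depends on the relative slopes, which at a point are proportional to the elasticities.
Buyer share = εs/(εs + |εd|) = 1/(1 + 3.5) = 2/9; seller share = |εd|/(εs + |εd|) = 7/9.
So producers capture 7/9 of the subsidy.

Producer share = 7/9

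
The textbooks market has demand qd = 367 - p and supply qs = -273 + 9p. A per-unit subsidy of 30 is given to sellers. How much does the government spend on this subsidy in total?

Pre-subsidy: 367 - p = -273 + 9p gives p* = 64, q* = 303.
With the subsidy, sellers receive ps = pb + 30 for each unit, where pb is the price buyers pay.
Supply in terms of pb becomes qs = -273 + 9(pb + 30) = -3 + 9pb. Setting this equal to demand: 367 - pb = -3 + 9pb, so pb = 37.
Sellers receive ps = 37 + 30 = 67; q' = 367 − 1·37 = 330.
Government outlay = subsidy × quantity = 30 × 330 = 9900.

Government cost = 9900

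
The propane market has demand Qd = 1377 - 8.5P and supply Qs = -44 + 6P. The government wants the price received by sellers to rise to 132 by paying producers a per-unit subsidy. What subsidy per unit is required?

Required subsidy s = 58 per unit

At a seller price of 132, quantity supplied is -44 + 6·132 = 748.
Buyers absorb 748 only when they pay Pb with 1377 − 8.5·Pb = 748, i.e. Pb = 74.
s = Ps − Pb = 132 − 74 = 58.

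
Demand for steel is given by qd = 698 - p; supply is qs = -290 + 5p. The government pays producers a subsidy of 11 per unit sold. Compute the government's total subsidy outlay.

Government cost = 5967.5

Pre-subsidy: 698 - p = -290 + 5p gives p* = 494/3, q* = 1600/3.
With the subsidy, sellers receive ps = pb + 11 for each unit, where pb is the price buyers pay.
Supply in terms of pb becomes qs = -290 + 5(pb + 11) = -235 + 5pb. Setting this equal to demand: 698 - pb = -235 + 5pb, so pb = 155.5.
Sellers receive ps = 155.5 + 11 = 166.5; q' = 698 − 1·155.5 = 542.5.
Government outlay = subsidy × quantity = 11 × 542.5 = 5967.5.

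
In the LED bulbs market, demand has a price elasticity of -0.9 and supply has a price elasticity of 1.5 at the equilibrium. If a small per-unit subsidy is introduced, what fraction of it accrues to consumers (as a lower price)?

Consumer share = 0.625

For a small subsidy around the equilibrium, the benefit split depends on the relative slopes, which at a point are proportional to the elasticities.
Buyer share = εs/(εs + |εd|) = 1.5/(1.5 + 0.9) = 0.625; seller share = |εd|/(εs + |εd|) = 0.375.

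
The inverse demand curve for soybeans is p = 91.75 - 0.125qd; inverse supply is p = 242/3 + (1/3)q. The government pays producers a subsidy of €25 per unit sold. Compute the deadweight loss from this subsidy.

Pre-subsidy: 91.75 - 0.125q = 242/3 + (1/3)q gives q* = 266/11 and p* = 976/11.
With the subsidy, sellers receive ps = pb + 25 for each unit, where pb is the price buyers pay.
On the curves, pb = 91.75 - 0.125q and ps = 242/3 + (1/3)q; the wedge ps − pb = 25 gives 242/3 + (1/3)q − (91.75 - 0.125q) = 25, so q' = 866/11.
Then pb = 91.75 − 0.125·(866/11) = 901/11 and ps = 242/3 + (1/3)·(866/11) = 1176/11.
The subsidy expands output by 866/11 − 266/11 = 600/11 past the efficient level; on those units the gap between marginal cost and willingness to pay runs from 0 up to 25.
DWL = ½ × 25 × 600/11 = 7500/11.

Deadweight loss = 7500/11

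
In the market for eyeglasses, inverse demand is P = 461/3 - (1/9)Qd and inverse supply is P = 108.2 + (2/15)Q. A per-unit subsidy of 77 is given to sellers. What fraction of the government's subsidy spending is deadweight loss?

DWL / government spending = 105/334

Pre-subsidy: 461/3 - (1/9)Q = 108.2 + (2/15)Q gives Q* = 186 and P* = 133.
With the subsidy, sellers receive Ps = Pb + 77 for each unit, where Pb is the price buyers pay.
On the curves, Pb = 461/3 - (1/9)Q and Ps = 108.2 + (2/15)Q; the wedge Ps − Pb = 77 gives 108.2 + (2/15)Q − (461/3 - (1/9)Q) = 77, so Q' = 501.
Then Pb = 461/3 − (1/9)·501 = 98 and Ps = 108.2 + (2/15)·501 = 175.
ΔCS = ½(186 + 501)(133 − 98) = 12022.5; ΔPS = ½(186 + 501)(175 − 133) = 14427.
Government spending = 77 × 501 = 38577.
DWL = ½ × 77 × (501 − 186) = 12127.5; fraction = 12127.5 / 38577 = 105/334.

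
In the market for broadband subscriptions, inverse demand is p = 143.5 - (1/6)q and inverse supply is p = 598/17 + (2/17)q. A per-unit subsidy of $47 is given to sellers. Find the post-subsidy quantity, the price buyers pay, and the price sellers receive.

q' = 15843/29; buyers pay 1521/29; sellers receive 2884/29

Pre-subsidy: 143.5 - (1/6)q = 598/17 + (2/17)q gives q* = 381 and p* = 80.
With the subsidy, sellers receive ps = pb + 47 for each unit, where pb is the price buyers pay.
On the curves, pb = 143.5 - (1/6)q and ps = 598/17 + (2/17)q; the wedge ps − pb = 47 gives 598/17 + (2/17)q − (143.5 - (1/6)q) = 47, so q' = 15843/29.
Then pb = 143.5 − (1/6)·(15843/29) = 1521/29 and ps = 598/17 + (2/17)·(15843/29) = 2884/29.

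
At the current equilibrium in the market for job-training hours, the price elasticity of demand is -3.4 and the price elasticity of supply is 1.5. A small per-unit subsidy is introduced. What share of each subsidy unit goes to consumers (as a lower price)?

Consumer share = 15/49

For a small subsidy around the equilibrium, the benefit split depends on the relative slopes, which at a point are proportional to the elasticities.
Buyer share = εs/(εs + |εd|) = 1.5/(1.5 + 3.4) = 15/49; seller share = |εd|/(εs + |εd|) = 34/49.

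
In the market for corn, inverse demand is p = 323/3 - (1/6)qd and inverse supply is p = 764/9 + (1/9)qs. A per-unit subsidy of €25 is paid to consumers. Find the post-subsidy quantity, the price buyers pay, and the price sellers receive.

Pre-subsidy: 323/3 - (1/6)q = 764/9 + (1/9)q gives q* = 82 and p* = 94.
With the rebate, buyers effectively pay pb = ps − 25, where ps is the price sellers receive.
On the curves, pb = 323/3 - (1/6)q and ps = 764/9 + (1/9)q; the wedge ps − pb = 25 gives 764/9 + (1/9)q − (323/3 - (1/6)q) = 25, so q' = 172.
Then pb = 323/3 − (1/6)·172 = 79 and ps = 764/9 + (1/9)·172 = 104.

q' = 172; buyers pay €79; sellers receive €104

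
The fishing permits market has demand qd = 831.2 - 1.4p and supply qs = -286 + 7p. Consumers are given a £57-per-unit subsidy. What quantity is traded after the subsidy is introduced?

q' = 711.5

Pre-subsidy: 831.2 - 1.4p = -286 + 7p gives p* = 133, q* = 645.
With the rebate, buyers effectively pay pb = ps − 57, where ps is the price sellers receive.
Demand in terms of ps becomes qd = 831.2 − 1.4(ps − 57) = 911 - 1.4ps. Setting this equal to supply: 911 - 1.4ps = -286 + 7ps, so ps = 142.5.
Buyers pay pb = 142.5 − 57 = 85.5; q' = -286 + 7·142.5 = 711.5.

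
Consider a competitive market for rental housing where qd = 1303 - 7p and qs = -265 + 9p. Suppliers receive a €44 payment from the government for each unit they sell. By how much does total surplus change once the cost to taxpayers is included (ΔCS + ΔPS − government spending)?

Pre-subsidy: 1303 - 7p = -265 + 9p gives p* = 98, q* = 617.
With the subsidy, sellers receive ps = pb + 44 for each unit, where pb is the price buyers pay.
Supply in terms of pb becomes qs = -265 + 9(pb + 44) = 131 + 9pb. Setting this equal to demand: 1303 - 7pb = 131 + 9pb, so pb = 73.25.
Sellers receive ps = 73.25 + 44 = 117.25; q' = 1303 − 7·73.25 = 790.25.
ΔCS = ½(617 + 790.25)(98 − 73.25) = 17414.71875; ΔPS = ½(617 + 790.25)(117.25 − 98) = 13544.78125.
Government spending = 44 × 790.25 = 34771.
Net change = 17414.71875 + 13544.78125 − 34771 = -3811.5. The loss equals the DWL triangle ½·44·173.25.

Net change in total surplus = -€3811.5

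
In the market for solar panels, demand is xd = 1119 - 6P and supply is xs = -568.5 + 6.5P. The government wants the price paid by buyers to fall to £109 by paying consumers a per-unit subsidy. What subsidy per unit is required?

At a buyer price of 109, quantity demanded is 1119 − 6·109 = 465.
Sellers supply 465 only when they receive Ps with -568.5 + 6.5·Ps = 465, i.e. Ps = 159.
s = Ps − Pb = 159 − 109 = 50.

Required subsidy s = £50 per unit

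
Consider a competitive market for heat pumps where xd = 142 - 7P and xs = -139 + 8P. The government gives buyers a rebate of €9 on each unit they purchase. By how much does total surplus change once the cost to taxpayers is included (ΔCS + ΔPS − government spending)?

Net change in total surplus = -€151.2

Pre-subsidy: 142 - 7P = -139 + 8P gives P* = 281/15, x* = 163/15.
With the rebate, buyers effectively pay Pb = Ps − 9, where Ps is the price sellers receive.
Demand in terms of Ps becomes xd = 142 − 7(Ps − 9) = 205 - 7Ps. Setting this equal to supply: 205 - 7Ps = -139 + 8Ps, so Ps = 344/15.
Buyers pay Pb = 344/15 − 9 = 209/15; x' = -139 + 8·(344/15) = 667/15.
ΔCS = ½(163/15 + 667/15)(281/15 − 209/15) = 132.8; ΔPS = ½(163/15 + 667/15)(344/15 − 281/15) = 116.2.
Government spending = 9 × 667/15 = 400.2.
Net change = 132.8 + 116.2 − 400.2 = -151.2. The loss equals the DWL triangle ½·9·33.6.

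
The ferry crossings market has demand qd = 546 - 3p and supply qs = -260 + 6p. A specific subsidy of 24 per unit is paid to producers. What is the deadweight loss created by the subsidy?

Deadweight loss = 576

Pre-subsidy: 546 - 3p = -260 + 6p gives p* = 806/9, q* = 832/3.
With the subsidy, sellers receive ps = pb + 24 for each unit, where pb is the price buyers pay.
Supply in terms of pb becomes qs = -260 + 6(pb + 24) = -116 + 6pb. Setting this equal to demand: 546 - 3pb = -116 + 6pb, so pb = 662/9.
Sellers receive ps = 662/9 + 24 = 878/9; q' = 546 − 3·(662/9) = 976/3.
The subsidy expands output by 976/3 − 832/3 = 48 past the efficient level; on those units the gap between marginal cost and willingness to pay runs from 0 up to 24.
DWL = ½ × 24 × 48 = 576.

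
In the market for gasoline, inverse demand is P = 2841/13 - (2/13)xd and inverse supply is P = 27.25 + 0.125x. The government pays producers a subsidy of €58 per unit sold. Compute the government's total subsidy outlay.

Pre-subsidy: 2841/13 - (2/13)x = 27.25 + 0.125x gives x* = 686 and P* = 113.
With the subsidy, sellers receive Ps = Pb + 58 for each unit, where Pb is the price buyers pay.
On the curves, Pb = 2841/13 - (2/13)x and Ps = 27.25 + 0.125x; the wedge Ps − Pb = 58 gives 27.25 + 0.125x − (2841/13 - (2/13)x) = 58, so x' = 894.
Then Pb = 2841/13 − (2/13)·894 = 81 and Ps = 27.25 + 0.125·894 = 139.
Government outlay = subsidy × quantity = 58 × 894 = 51852.

Government cost = €51852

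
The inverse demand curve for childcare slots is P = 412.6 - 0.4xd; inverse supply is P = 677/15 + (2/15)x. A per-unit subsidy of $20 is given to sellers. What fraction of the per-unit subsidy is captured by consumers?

Consumer share = 0.75

Pre-subsidy: 412.6 - 0.4x = 677/15 + (2/15)x gives x* = 689 and P* = 137.
With the subsidy, sellers receive Ps = Pb + 20 for each unit, where Pb is the price buyers pay.
On the curves, Pb = 412.6 - 0.4x and Ps = 677/15 + (2/15)x; the wedge Ps − Pb = 20 gives 677/15 + (2/15)x − (412.6 - 0.4x) = 20, so x' = 726.5.
Then Pb = 412.6 − 0.4·726.5 = 122 and Ps = 677/15 + (2/15)·726.5 = 142.
Buyers' price falls by P* − Pb = 137 − 122 = 15; sellers' price rises by Ps − P* = 142 − 137 = 5.
So consumers capture 15/20 = 0.75 of each unit of subsidy.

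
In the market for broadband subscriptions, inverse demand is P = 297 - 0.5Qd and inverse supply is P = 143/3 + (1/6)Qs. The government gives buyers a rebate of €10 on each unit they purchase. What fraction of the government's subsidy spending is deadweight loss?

DWL / government spending = 15/778

Pre-subsidy: 297 - 0.5Q = 143/3 + (1/6)Q gives Q* = 374 and P* = 110.
With the rebate, buyers effectively pay Pb = Ps − 10, where Ps is the price sellers receive.
On the curves, Pb = 297 - 0.5Q and Ps = 143/3 + (1/6)Q; the wedge Ps − Pb = 10 gives 143/3 + (1/6)Q − (297 - 0.5Q) = 10, so Q' = 389.
Then Pb = 297 − 0.5·389 = 102.5 and Ps = 143/3 + (1/6)·389 = 112.5.
ΔCS = ½(374 + 389)(110 − 102.5) = 2861.25; ΔPS = ½(374 + 389)(112.5 − 110) = 953.75.
Government spending = 10 × 389 = 3890.
DWL = ½ × 10 × (389 − 374) = 75; fraction = 75 / 3890 = 15/778.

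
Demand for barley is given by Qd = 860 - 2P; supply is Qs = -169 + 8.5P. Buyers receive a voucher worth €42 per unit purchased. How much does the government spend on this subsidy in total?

Government cost = €30744

Pre-subsidy: 860 - 2P = -169 + 8.5P gives P* = 98, Q* = 664.
With the rebate, buyers effectively pay Pb = Ps − 42, where Ps is the price sellers receive.
Demand in terms of Ps becomes Qd = 860 − 2(Ps − 42) = 944 - 2Ps. Setting this equal to supply: 944 - 2Ps = -169 + 8.5Ps, so Ps = 106.
Buyers pay Pb = 106 − 42 = 64; Q' = -169 + 8.5·106 = 732.
Government outlay = subsidy × quantity = 42 × 732 = 30744.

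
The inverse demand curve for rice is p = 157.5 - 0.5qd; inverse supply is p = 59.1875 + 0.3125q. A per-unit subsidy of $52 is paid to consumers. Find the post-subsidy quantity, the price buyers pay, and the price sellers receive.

Pre-subsidy: 157.5 - 0.5q = 59.1875 + 0.3125q gives q* = 121 and p* = 97.
With the rebate, buyers effectively pay pb = ps − 52, where ps is the price sellers receive.
On the curves, pb = 157.5 - 0.5q and ps = 59.1875 + 0.3125q; the wedge ps − pb = 52 gives 59.1875 + 0.3125q − (157.5 - 0.5q) = 52, so q' = 185.
Then pb = 157.5 − 0.5·185 = 65 and ps = 59.1875 + 0.3125·185 = 117.

q' = 185; buyers pay $65; sellers receive $117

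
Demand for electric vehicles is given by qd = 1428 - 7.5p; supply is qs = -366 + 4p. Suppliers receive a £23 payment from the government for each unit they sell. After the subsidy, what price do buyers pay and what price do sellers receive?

Buyers pay £148; sellers receive £171

Pre-subsidy: 1428 - 7.5p = -366 + 4p gives p* = 156, q* = 258.
With the subsidy, sellers receive ps = pb + 23 for each unit, where pb is the price buyers pay.
Supply in terms of pb becomes qs = -366 + 4(pb + 23) = -274 + 4pb. Setting this equal to demand: 1428 - 7.5pb = -274 + 4pb, so pb = 148.
Sellers receive ps = 148 + 23 = 171; q' = 1428 − 7.5·148 = 318.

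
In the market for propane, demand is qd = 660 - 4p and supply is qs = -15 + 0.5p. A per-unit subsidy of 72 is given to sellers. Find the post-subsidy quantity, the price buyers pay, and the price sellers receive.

q' = 92; buyers pay 142; sellers receive 214

Pre-subsidy: 660 - 4p = -15 + 0.5p gives p* = 150, q* = 60.
With the subsidy, sellers receive ps = pb + 72 for each unit, where pb is the price buyers pay.
Supply in terms of pb becomes qs = -15 + 0.5(pb + 72) = 21 + 0.5pb. Setting this equal to demand: 660 - 4pb = 21 + 0.5pb, so pb = 142.
Sellers receive ps = 142 + 72 = 214; q' = 660 − 4·142 = 92.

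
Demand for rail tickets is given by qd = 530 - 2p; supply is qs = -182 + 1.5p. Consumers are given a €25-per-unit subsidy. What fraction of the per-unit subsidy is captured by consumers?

Pre-subsidy: 530 - 2p = -182 + 1.5p gives p* = 1424/7, q* = 862/7.
With the rebate, buyers effectively pay pb = ps − 25, where ps is the price sellers receive.
Demand in terms of ps becomes qd = 530 − 2(ps − 25) = 580 - 2ps. Setting this equal to supply: 580 - 2ps = -182 + 1.5ps, so ps = 1524/7.
Buyers pay pb = 1524/7 − 25 = 1349/7; q' = -182 + 1.5·(1524/7) = 1012/7.
Buyers' price falls by p* − pb = 1424/7 − 1349/7 = 75/7; sellers' price rises by ps − p* = 1524/7 − 1424/7 = 100/7.
So consumers capture (75/7)/25 = 3/7 of each unit of subsidy.

Consumer share = 3/7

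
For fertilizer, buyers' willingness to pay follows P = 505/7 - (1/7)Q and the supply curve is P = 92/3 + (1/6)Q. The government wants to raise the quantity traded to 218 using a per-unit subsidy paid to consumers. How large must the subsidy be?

At Q = 218, from the demand curve buyers pay Pb = 505/7 − (1/7)·218 = 41; from the supply curve sellers need Ps = 92/3 + (1/6)·218 = 67.
The subsidy must fill the gap: s = Ps − Pb = 67 − 41 = 26.

Required subsidy s = 26 per unit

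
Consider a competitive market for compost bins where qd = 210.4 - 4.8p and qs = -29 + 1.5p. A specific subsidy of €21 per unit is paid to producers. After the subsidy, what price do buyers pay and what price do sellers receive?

Pre-subsidy: 210.4 - 4.8p = -29 + 1.5p gives p* = 38, q* = 28.
With the subsidy, sellers receive ps = pb + 21 for each unit, where pb is the price buyers pay.
Supply in terms of pb becomes qs = -29 + 1.5(pb + 21) = 2.5 + 1.5pb. Setting this equal to demand: 210.4 - 4.8pb = 2.5 + 1.5pb, so pb = 33.
Sellers receive ps = 33 + 21 = 54; q' = 210.4 − 4.8·33 = 52.

Buyers pay €33; sellers receive €54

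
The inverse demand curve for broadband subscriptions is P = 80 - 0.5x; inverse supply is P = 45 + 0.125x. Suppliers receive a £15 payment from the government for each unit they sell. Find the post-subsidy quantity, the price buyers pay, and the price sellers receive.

x' = 80; buyers pay £40; sellers receive £55

Pre-subsidy: 80 - 0.5x = 45 + 0.125x gives x* = 56 and P* = 52.
With the subsidy, sellers receive Ps = Pb + 15 for each unit, where Pb is the price buyers pay.
On the curves, Pb = 80 - 0.5x and Ps = 45 + 0.125x; the wedge Ps − Pb = 15 gives 45 + 0.125x − (80 - 0.5x) = 15, so x' = 80.
Then Pb = 80 − 0.5·80 = 40 and Ps = 45 + 0.125·80 = 55.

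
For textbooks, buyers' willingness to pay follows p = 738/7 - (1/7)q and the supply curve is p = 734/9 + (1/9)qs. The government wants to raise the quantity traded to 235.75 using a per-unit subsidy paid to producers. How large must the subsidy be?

At q = 235.75, from the demand curve buyers pay pb = 738/7 − (1/7)·235.75 = 71.75; from the supply curve sellers need ps = 734/9 + (1/9)·235.75 = 107.75.
The subsidy must fill the gap: s = ps − pb = 107.75 − 71.75 = 36.

Required subsidy s = 36 per unit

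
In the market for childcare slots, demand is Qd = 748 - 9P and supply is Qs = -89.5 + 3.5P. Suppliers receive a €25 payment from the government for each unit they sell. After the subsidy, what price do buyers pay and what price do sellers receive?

Pre-subsidy: 748 - 9P = -89.5 + 3.5P gives P* = 67, Q* = 145.
With the subsidy, sellers receive Ps = Pb + 25 for each unit, where Pb is the price buyers pay.
Supply in terms of Pb becomes Qs = -89.5 + 3.5(Pb + 25) = -2 + 3.5Pb. Setting this equal to demand: 748 - 9Pb = -2 + 3.5Pb, so Pb = 60.
Sellers receive Ps = 60 + 25 = 85; Q' = 748 − 9·60 = 208.

Buyers pay €60; sellers receive €85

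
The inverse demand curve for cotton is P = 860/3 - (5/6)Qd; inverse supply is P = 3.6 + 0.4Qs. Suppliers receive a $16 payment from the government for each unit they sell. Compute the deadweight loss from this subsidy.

Deadweight loss = 3840/37

Pre-subsidy: 860/3 - (5/6)Q = 3.6 + 0.4Q gives Q* = 8492/37 and P* = 3530/37.
With the subsidy, sellers receive Ps = Pb + 16 for each unit, where Pb is the price buyers pay.
On the curves, Pb = 860/3 - (5/6)Q and Ps = 3.6 + 0.4Q; the wedge Ps − Pb = 16 gives 3.6 + 0.4Q − (860/3 - (5/6)Q) = 16, so Q' = 8972/37.
Then Pb = 860/3 − (5/6)·(8972/37) = 3130/37 and Ps = 3.6 + 0.4·(8972/37) = 3722/37.
The subsidy expands output by 8972/37 − 8492/37 = 480/37 past the efficient level; on those units the gap between marginal cost and willingness to pay runs from 0 up to 16.
DWL = ½ × 16 × 480/37 = 3840/37.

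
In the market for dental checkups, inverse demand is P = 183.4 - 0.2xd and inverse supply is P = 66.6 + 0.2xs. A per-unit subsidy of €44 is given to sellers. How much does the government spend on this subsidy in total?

Pre-subsidy: 183.4 - 0.2x = 66.6 + 0.2x gives x* = 292 and P* = 125.
With the subsidy, sellers receive Ps = Pb + 44 for each unit, where Pb is the price buyers pay.
On the curves, Pb = 183.4 - 0.2x and Ps = 66.6 + 0.2x; the wedge Ps − Pb = 44 gives 66.6 + 0.2x − (183.4 - 0.2x) = 44, so x' = 402.
Then Pb = 183.4 − 0.2·402 = 103 and Ps = 66.6 + 0.2·402 = 147.
Government outlay = subsidy × quantity = 44 × 402 = 17688.

Government cost = €17688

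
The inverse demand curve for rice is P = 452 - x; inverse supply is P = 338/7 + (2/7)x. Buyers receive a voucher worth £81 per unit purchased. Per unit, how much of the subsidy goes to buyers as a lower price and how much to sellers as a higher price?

Buyers gain £63 per unit; sellers gain £18 per unit

Pre-subsidy: 452 - x = 338/7 + (2/7)x gives x* = 314 and P* = 138.
With the rebate, buyers effectively pay Pb = Ps − 81, where Ps is the price sellers receive.
On the curves, Pb = 452 - x and Ps = 338/7 + (2/7)x; the wedge Ps − Pb = 81 gives 338/7 + (2/7)x − (452 - x) = 81, so x' = 377.
Then Pb = 452 − 1·377 = 75 and Ps = 338/7 + (2/7)·377 = 156.
Buyers' price falls by P* − Pb = 138 − 75 = 63; sellers' price rises by Ps − P* = 156 − 138 = 18.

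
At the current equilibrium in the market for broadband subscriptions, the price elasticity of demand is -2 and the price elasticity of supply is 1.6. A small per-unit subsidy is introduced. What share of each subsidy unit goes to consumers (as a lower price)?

For a small subsidy around the equilibrium, the benefit split depends on the relative slopes, which at a point are proportional to the elasticities.
Buyer share = εs/(εs + |εd|) = 1.6/(1.6 + 2) = 4/9; seller share = |εd|/(εs + |εd|) = 5/9.

Consumer share = 4/9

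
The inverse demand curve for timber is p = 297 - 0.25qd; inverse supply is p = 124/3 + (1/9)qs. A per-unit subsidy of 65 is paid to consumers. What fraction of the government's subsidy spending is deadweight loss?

Pre-subsidy: 297 - 0.25q = 124/3 + (1/9)q gives q* = 708 and p* = 120.
With the rebate, buyers effectively pay pb = ps − 65, where ps is the price sellers receive.
On the curves, pb = 297 - 0.25q and ps = 124/3 + (1/9)q; the wedge ps − pb = 65 gives 124/3 + (1/9)q − (297 - 0.25q) = 65, so q' = 888.
Then pb = 297 − 0.25·888 = 75 and ps = 124/3 + (1/9)·888 = 140.
ΔCS = ½(708 + 888)(120 − 75) = 35910; ΔPS = ½(708 + 888)(140 − 120) = 15960.
Government spending = 65 × 888 = 57720.
DWL = ½ × 65 × (888 − 708) = 5850; fraction = 5850 / 57720 = 15/148.

DWL / government spending = 15/148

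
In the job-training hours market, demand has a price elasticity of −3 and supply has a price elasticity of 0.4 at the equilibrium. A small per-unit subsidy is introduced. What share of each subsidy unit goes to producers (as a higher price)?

Producer share = 15/17

For a small subsidy around the equilibrium, the benefit split depends on the relative slopes, which at a point are proportional to the elasticities.
Buyer share = εs/(εs + |εd|) = 0.4/(0.4 + 3) = 2/17; seller share = |εd|/(εs + |εd|) = 15/17.
So producers capture 15/17 of the subsidy.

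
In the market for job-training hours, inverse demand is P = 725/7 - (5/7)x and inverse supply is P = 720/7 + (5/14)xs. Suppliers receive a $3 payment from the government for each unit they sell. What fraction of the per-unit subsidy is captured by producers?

Producer share = 1/3

Pre-subsidy: 725/7 - (5/7)x = 720/7 + (5/14)x gives x* = 2/3 and P* = 2165/21.
With the subsidy, sellers receive Ps = Pb + 3 for each unit, where Pb is the price buyers pay.
On the curves, Pb = 725/7 - (5/7)x and Ps = 720/7 + (5/14)x; the wedge Ps − Pb = 3 gives 720/7 + (5/14)x − (725/7 - (5/7)x) = 3, so x' = 52/15.
Then Pb = 725/7 − (5/7)·(52/15) = 2123/21 and Ps = 720/7 + (5/14)·(52/15) = 2186/21.
Buyers' price falls by P* − Pb = 2165/21 − 2123/21 = 2; sellers' price rises by Ps − P* = 2186/21 − 2165/21 = 1.
So producers capture 1/3 = 1/3 of each unit of subsidy.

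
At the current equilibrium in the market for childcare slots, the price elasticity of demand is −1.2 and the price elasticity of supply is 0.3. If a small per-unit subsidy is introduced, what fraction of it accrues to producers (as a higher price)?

Producer share = 0.8

For a small subsidy around the equilibrium, the benefit split depends on the relative slopes, which at a point are proportional to the elasticities.
Buyer share = εs/(εs + |εd|) = 0.3/(0.3 + 1.2) = 0.2; seller share = |εd|/(εs + |εd|) = 0.8.
So producers capture 0.8 of the subsidy.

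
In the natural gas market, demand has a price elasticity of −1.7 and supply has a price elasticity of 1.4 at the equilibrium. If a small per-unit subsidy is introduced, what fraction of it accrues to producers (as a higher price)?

For a small subsidy around the equilibrium, the benefit split depends on the relative slopes, which at a point are proportional to the elasticities.
Buyer share = εs/(εs + |εd|) = 1.4/(1.4 + 1.7) = 14/31; seller share = |εd|/(εs + |εd|) = 17/31.
So producers capture 17/31 of the subsidy.

Producer share = 17/31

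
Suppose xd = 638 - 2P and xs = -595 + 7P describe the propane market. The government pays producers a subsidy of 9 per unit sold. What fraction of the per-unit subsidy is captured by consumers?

Consumer share = 7/9

Pre-subsidy: 638 - 2P = -595 + 7P gives P* = 137, x* = 364.
With the subsidy, sellers receive Ps = Pb + 9 for each unit, where Pb is the price buyers pay.
Supply in terms of Pb becomes xs = -595 + 7(Pb + 9) = -532 + 7Pb. Setting this equal to demand: 638 - 2Pb = -532 + 7Pb, so Pb = 130.
Sellers receive Ps = 130 + 9 = 139; x' = 638 − 2·130 = 378.
Buyers' price falls by P* − Pb = 137 − 130 = 7; sellers' price rises by Ps − P* = 139 − 137 = 2.
So consumers capture 7/9 = 7/9 of each unit of subsidy.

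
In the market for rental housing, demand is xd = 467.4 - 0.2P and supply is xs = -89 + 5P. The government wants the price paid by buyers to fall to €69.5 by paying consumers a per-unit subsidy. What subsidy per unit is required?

Required subsidy s = €39 per unit

At a buyer price of 69.5, quantity demanded is 467.4 − 0.2·69.5 = 453.5.
Sellers supply 453.5 only when they receive Ps with -89 + 5·Ps = 453.5, i.e. Ps = 108.5.
s = Ps − Pb = 108.5 − 69.5 = 39.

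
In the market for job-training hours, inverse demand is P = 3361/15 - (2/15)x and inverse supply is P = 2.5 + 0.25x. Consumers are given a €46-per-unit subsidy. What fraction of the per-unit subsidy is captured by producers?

Pre-subsidy: 3361/15 - (2/15)x = 2.5 + 0.25x gives x* = 578 and P* = 147.
With the rebate, buyers effectively pay Pb = Ps − 46, where Ps is the price sellers receive.
On the curves, Pb = 3361/15 - (2/15)x and Ps = 2.5 + 0.25x; the wedge Ps − Pb = 46 gives 2.5 + 0.25x − (3361/15 - (2/15)x) = 46, so x' = 698.
Then Pb = 3361/15 − (2/15)·698 = 131 and Ps = 2.5 + 0.25·698 = 177.
Buyers' price falls by P* − Pb = 147 − 131 = 16; sellers' price rises by Ps − P* = 177 − 147 = 30.
So producers capture 30/46 = 15/23 of each unit of subsidy.

Producer share = 15/23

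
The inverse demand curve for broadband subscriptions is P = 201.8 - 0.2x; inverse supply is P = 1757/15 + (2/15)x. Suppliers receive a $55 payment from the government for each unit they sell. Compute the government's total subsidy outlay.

Pre-subsidy: 201.8 - 0.2x = 1757/15 + (2/15)x gives x* = 254 and P* = 151.
With the subsidy, sellers receive Ps = Pb + 55 for each unit, where Pb is the price buyers pay.
On the curves, Pb = 201.8 - 0.2x and Ps = 1757/15 + (2/15)x; the wedge Ps − Pb = 55 gives 1757/15 + (2/15)x − (201.8 - 0.2x) = 55, so x' = 419.
Then Pb = 201.8 − 0.2·419 = 118 and Ps = 1757/15 + (2/15)·419 = 173.
Government outlay = subsidy × quantity = 55 × 419 = 23045.

Government cost = $23045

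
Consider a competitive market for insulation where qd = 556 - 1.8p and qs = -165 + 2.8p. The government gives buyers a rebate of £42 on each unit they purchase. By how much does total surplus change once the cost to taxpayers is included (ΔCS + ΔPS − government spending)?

Pre-subsidy: 556 - 1.8p = -165 + 2.8p gives p* = 3605/23, q* = 6299/23.
With the rebate, buyers effectively pay pb = ps − 42, where ps is the price sellers receive.
Demand in terms of ps becomes qd = 556 − 1.8(ps − 42) = 631.6 - 1.8ps. Setting this equal to supply: 631.6 - 1.8ps = -165 + 2.8ps, so ps = 3983/23.
Buyers pay pb = 3983/23 − 42 = 3017/23; q' = -165 + 2.8·(3983/23) = 36787/115.
ΔCS = ½(6299/23 + 36787/115)(3605/23 − 3017/23) = 20074908/2645; ΔPS = ½(6299/23 + 36787/115)(3983/23 − 3605/23) = 12905298/2645.
Government spending = 42 × 36787/115 = 1545054/115.
Net change = 20074908/2645 + 12905298/2645 − 1545054/115 = -111132/115. The loss equals the DWL triangle ½·42·5292/115.

Net change in total surplus = -111132/115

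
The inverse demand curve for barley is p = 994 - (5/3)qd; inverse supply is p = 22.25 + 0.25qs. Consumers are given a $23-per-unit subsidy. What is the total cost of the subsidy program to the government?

Government cost = $11937

Pre-subsidy: 994 - (5/3)q = 22.25 + 0.25q gives q* = 507 and p* = 149.
With the rebate, buyers effectively pay pb = ps − 23, where ps is the price sellers receive.
On the curves, pb = 994 - (5/3)q and ps = 22.25 + 0.25q; the wedge ps − pb = 23 gives 22.25 + 0.25q − (994 - (5/3)q) = 23, so q' = 519.
Then pb = 994 − (5/3)·519 = 129 and ps = 22.25 + 0.25·519 = 152.
Government outlay = subsidy × quantity = 23 × 519 = 11937.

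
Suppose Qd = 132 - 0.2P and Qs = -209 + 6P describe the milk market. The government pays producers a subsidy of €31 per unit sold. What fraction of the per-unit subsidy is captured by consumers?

Pre-subsidy: 132 - 0.2P = -209 + 6P gives P* = 55, Q* = 121.
With the subsidy, sellers receive Ps = Pb + 31 for each unit, where Pb is the price buyers pay.
Supply in terms of Pb becomes Qs = -209 + 6(Pb + 31) = -23 + 6Pb. Setting this equal to demand: 132 - 0.2Pb = -23 + 6Pb, so Pb = 25.
Sellers receive Ps = 25 + 31 = 56; Q' = 132 − 0.2·25 = 127.
Buyers' price falls by P* − Pb = 55 − 25 = 30; sellers' price rises by Ps − P* = 56 − 55 = 1.
So consumers capture 30/31 = 30/31 of each unit of subsidy.

Consumer share = 30/31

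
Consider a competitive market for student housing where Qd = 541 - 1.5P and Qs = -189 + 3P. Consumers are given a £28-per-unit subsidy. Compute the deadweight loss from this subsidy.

Deadweight loss = £392

Pre-subsidy: 541 - 1.5P = -189 + 3P gives P* = 1460/9, Q* = 893/3.
With the rebate, buyers effectively pay Pb = Ps − 28, where Ps is the price sellers receive.
Demand in terms of Ps becomes Qd = 541 − 1.5(Ps − 28) = 583 - 1.5Ps. Setting this equal to supply: 583 - 1.5Ps = -189 + 3Ps, so Ps = 1544/9.
Buyers pay Pb = 1544/9 − 28 = 1292/9; Q' = -189 + 3·(1544/9) = 977/3.
The subsidy expands output by 977/3 − 893/3 = 28 past the efficient level; on those units the gap between marginal cost and willingness to pay runs from 0 up to 28.
DWL = ½ × 28 × 28 = 392.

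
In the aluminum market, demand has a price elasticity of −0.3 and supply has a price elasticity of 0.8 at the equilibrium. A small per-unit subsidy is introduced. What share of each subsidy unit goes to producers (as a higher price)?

Producer share = 3/11

For a small subsidy around the equilibrium, the benefit split depends on the relative slopes, which at a point are proportional to the elasticities.
Buyer share = εs/(εs + |εd|) = 0.8/(0.8 + 0.3) = 8/11; seller share = |εd|/(εs + |εd|) = 3/11.
So producers capture 3/11 of the subsidy.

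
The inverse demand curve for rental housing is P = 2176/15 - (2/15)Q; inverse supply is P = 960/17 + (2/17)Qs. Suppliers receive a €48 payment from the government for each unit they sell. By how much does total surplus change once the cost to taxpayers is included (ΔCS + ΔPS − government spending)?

Pre-subsidy: 2176/15 - (2/15)Q = 960/17 + (2/17)Q gives Q* = 353 and P* = 98.
With the subsidy, sellers receive Ps = Pb + 48 for each unit, where Pb is the price buyers pay.
On the curves, Pb = 2176/15 - (2/15)Q and Ps = 960/17 + (2/17)Q; the wedge Ps − Pb = 48 gives 960/17 + (2/17)Q − (2176/15 - (2/15)Q) = 48, so Q' = 544.25.
Then Pb = 2176/15 − (2/15)·544.25 = 72.5 and Ps = 960/17 + (2/17)·544.25 = 120.5.
ΔCS = ½(353 + 544.25)(98 − 72.5) = 11439.9375; ΔPS = ½(353 + 544.25)(120.5 − 98) = 10094.0625.
Government spending = 48 × 544.25 = 26124.
Net change = 11439.9375 + 10094.0625 − 26124 = -4590. The loss equals the DWL triangle ½·48·191.25.

Net change in total surplus = -€4590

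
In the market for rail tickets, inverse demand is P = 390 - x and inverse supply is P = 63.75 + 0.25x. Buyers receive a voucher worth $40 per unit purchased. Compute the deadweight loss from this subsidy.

Pre-subsidy: 390 - x = 63.75 + 0.25x gives x* = 261 and P* = 129.
With the rebate, buyers effectively pay Pb = Ps − 40, where Ps is the price sellers receive.
On the curves, Pb = 390 - x and Ps = 63.75 + 0.25x; the wedge Ps − Pb = 40 gives 63.75 + 0.25x − (390 - x) = 40, so x' = 293.
Then Pb = 390 − 1·293 = 97 and Ps = 63.75 + 0.25·293 = 137.
The subsidy expands output by 293 − 261 = 32 past the efficient level; on those units the gap between marginal cost and willingness to pay runs from 0 up to 40.
DWL = ½ × 40 × 32 = 640.

Deadweight loss = $640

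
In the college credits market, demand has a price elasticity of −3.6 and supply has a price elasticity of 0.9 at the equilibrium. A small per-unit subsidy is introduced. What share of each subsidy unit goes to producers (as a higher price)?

Producer share = 0.8

For a small subsidy around the equilibrium, the benefit split depends on the relative slopes, which at a point are proportional to the elasticities.
Buyer share = εs/(εs + |εd|) = 0.9/(0.9 + 3.6) = 0.2; seller share = |εd|/(εs + |εd|) = 0.8.
So producers capture 0.8 of the subsidy.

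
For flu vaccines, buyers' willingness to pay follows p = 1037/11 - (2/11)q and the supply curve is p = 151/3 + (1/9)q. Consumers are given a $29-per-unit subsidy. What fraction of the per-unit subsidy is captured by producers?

Producer share = 11/29

Pre-subsidy: 1037/11 - (2/11)q = 151/3 + (1/9)q gives q* = 150 and p* = 67.
With the rebate, buyers effectively pay pb = ps − 29, where ps is the price sellers receive.
On the curves, pb = 1037/11 - (2/11)q and ps = 151/3 + (1/9)q; the wedge ps − pb = 29 gives 151/3 + (1/9)q − (1037/11 - (2/11)q) = 29, so q' = 249.
Then pb = 1037/11 − (2/11)·249 = 49 and ps = 151/3 + (1/9)·249 = 78.
Buyers' price falls by p* − pb = 67 − 49 = 18; sellers' price rises by ps − p* = 78 − 67 = 11.
So producers capture 11/29 = 11/29 of each unit of subsidy.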